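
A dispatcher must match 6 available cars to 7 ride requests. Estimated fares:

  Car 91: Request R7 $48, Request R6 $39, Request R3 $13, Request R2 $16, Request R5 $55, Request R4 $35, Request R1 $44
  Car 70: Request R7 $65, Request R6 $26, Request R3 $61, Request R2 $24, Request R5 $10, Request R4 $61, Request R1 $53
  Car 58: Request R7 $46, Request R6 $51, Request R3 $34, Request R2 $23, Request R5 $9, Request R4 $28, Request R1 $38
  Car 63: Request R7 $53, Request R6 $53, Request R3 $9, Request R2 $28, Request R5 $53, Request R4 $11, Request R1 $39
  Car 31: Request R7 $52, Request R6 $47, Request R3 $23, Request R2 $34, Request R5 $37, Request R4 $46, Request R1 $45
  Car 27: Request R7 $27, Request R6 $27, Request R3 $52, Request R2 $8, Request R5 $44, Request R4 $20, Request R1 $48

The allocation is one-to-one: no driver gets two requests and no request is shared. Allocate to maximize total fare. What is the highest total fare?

Max total: $317

Optimal: Car 91→Request R5 ($55), Car 70→Request R4 ($61), Car 58→Request R6 ($51), Car 63→Request R7 ($53), Car 31→Request R1 ($45), Car 27→Request R3 ($52) — total 55+61+51+53+45+52 = $317.
Column-greedy (each request in turn goes to its best remaining driver) gives $287, worse by 30.
Next-best assignment: Car 91→Request R5, Car 70→Request R3, Car 58→Request R6, Car 63→Request R7, Car 31→Request R4, Car 27→Request R1 = $314.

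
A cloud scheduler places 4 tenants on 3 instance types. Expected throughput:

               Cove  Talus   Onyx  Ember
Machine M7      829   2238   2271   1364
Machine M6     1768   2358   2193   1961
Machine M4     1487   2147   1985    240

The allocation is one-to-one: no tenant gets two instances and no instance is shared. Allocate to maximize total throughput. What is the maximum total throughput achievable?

Maximum total: 6379 ops/s

Treat this as an assignment problem: match each tenant to one instance.
Optimal: Onyx→Machine M7 (2271 ops/s), Ember→Machine M6 (1961 ops/s), Talus→Machine M4 (2147 ops/s) — total 2271+1961+2147 = 6379 ops/s.
Column-greedy (each instance in turn goes to its best remaining tenant) gives 6116 ops/s, worse by 263.
Swapping Talus↔Onyx (Talus→Machine M7 2238 ops/s, Onyx→Machine M4 1985 ops/s) loses 195.
No other one-to-one assignment exceeds 6379 ops/s.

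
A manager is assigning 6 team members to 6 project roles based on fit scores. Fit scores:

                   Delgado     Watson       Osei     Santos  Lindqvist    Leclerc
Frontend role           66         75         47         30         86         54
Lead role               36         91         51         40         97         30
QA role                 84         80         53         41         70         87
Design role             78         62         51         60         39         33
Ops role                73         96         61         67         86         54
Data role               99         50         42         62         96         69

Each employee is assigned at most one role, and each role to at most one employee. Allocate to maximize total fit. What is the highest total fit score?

Max total: 486 pts

Optimal: Delgado→Data role (99 pts), Watson→Ops role (96 pts), Osei→Frontend role (47 pts), Santos→Design role (60 pts), Lindqvist→Lead role (97 pts), Leclerc→QA role (87 pts) — total 99+96+47+60+97+87 = 486 pts.
Column-greedy (each role in turn goes to its best remaining employee) gives 451 pts, worse by 35.
Next-best assignment: Delgado→Data role, Watson→Lead role, Osei→Ops role, Santos→Design role, Lindqvist→Frontend role, Leclerc→QA role = 484 pts.
No other one-to-one assignment exceeds 486 pts.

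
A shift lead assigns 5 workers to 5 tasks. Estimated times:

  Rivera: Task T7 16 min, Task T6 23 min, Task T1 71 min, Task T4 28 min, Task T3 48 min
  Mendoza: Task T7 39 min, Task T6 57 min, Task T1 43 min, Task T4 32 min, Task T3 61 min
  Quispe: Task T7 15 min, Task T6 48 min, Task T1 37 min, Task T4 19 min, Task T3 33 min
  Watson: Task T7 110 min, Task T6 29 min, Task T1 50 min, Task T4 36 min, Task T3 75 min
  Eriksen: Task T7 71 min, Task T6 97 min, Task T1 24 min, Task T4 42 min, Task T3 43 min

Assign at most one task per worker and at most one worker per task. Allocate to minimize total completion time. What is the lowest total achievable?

Optimal: Rivera→Task T7 (16 min), Mendoza→Task T4 (32 min), Quispe→Task T3 (33 min), Watson→Task T6 (29 min), Eriksen→Task T1 (24 min) — total 16+32+33+29+24 = 134 min.
Column-greedy (each task in turn goes to its cheapest remaining worker) gives 169 min, worse by 35.

Min total: 134 min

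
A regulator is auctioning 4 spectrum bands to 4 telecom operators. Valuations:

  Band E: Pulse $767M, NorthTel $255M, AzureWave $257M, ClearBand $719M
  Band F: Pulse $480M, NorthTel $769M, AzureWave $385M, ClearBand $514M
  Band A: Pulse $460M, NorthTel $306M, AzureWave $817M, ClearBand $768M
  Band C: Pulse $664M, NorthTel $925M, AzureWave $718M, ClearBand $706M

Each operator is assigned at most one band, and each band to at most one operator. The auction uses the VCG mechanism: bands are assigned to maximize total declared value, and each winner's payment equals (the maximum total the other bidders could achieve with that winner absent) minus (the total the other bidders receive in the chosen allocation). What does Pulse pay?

Pulse pays $169M.

Efficient allocation: Pulse→Band E ($767M), NorthTel→Band F ($769M), AzureWave→Band A ($817M), ClearBand→Band C ($706M); total welfare W = $3059M.
Pulse receives Band E at value $767M, so the others get W − 767 = $2292M.
Without Pulse: best allocation of the remaining 3 bidders over all 4 bands is NorthTel→Band C ($925M), AzureWave→Band A ($817M), ClearBand→Band E ($719M), total $2461M.
VCG payment = (others' best without Pulse) − (others' welfare with Pulse) = 2461 − 2292 = $169M.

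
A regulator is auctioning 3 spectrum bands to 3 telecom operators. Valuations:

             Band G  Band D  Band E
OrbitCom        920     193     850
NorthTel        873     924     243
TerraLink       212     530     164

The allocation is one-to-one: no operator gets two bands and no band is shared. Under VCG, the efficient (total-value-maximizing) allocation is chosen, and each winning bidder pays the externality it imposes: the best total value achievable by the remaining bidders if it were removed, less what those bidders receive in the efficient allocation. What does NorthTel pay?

NorthTel pays $70M.

Efficient allocation: OrbitCom→Band E ($850M), NorthTel→Band G ($873M), TerraLink→Band D ($530M); total welfare W = $2253M.
NorthTel receives Band G at value $873M, so the others get W − 873 = $1380M.
Without NorthTel: best allocation of the remaining 2 bidders over all 3 bands is OrbitCom→Band G ($920M), TerraLink→Band D ($530M), total $1450M.
VCG payment = (others' best without NorthTel) − (others' welfare with NorthTel) = 1450 − 1380 = $70M.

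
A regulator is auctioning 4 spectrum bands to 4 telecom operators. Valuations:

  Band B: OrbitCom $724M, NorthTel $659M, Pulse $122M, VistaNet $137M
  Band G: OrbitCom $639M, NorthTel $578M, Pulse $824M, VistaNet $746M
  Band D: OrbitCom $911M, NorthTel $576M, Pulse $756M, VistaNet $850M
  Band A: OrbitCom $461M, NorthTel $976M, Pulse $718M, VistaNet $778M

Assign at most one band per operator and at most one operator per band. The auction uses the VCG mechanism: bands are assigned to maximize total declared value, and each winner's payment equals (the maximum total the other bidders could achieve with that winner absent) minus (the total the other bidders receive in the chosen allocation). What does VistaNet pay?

Efficient allocation: OrbitCom→Band B ($724M), NorthTel→Band A ($976M), Pulse→Band G ($824M), VistaNet→Band D ($850M); total welfare W = $3374M.
VistaNet receives Band D at value $850M, so the others get W − 850 = $2524M.
Without VistaNet: best allocation of the remaining 3 bidders over all 4 bands is OrbitCom→Band D ($911M), NorthTel→Band A ($976M), Pulse→Band G ($824M), total $2711M.
VCG payment = (others' best without VistaNet) − (others' welfare with VistaNet) = 2711 − 2524 = $187M.

VistaNet pays $187M.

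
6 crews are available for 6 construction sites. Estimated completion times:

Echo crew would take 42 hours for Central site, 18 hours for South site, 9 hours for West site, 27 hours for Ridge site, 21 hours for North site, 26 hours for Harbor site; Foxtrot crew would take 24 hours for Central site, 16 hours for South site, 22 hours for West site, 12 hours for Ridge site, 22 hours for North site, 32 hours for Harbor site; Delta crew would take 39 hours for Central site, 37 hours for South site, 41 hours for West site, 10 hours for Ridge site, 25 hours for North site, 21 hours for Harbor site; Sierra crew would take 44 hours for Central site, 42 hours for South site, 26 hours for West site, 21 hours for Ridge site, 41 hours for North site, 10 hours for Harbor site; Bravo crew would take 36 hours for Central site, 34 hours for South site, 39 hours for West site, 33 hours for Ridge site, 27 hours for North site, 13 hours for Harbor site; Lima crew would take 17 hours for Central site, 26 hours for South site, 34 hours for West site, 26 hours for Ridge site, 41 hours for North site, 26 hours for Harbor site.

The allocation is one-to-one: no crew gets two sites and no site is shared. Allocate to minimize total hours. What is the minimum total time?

Min total: 89 hours

Optimal: Echo crew→West site (9 hours), Foxtrot crew→South site (16 hours), Delta crew→Ridge site (10 hours), Sierra crew→Harbor site (10 hours), Bravo crew→North site (27 hours), Lima crew→Central site (17 hours) — total 9+16+10+10+27+17 = 89 hours.
Row-greedy (each crew in turn takes its cheapest remaining site) gives 134 hours, worse by 45.
Next-best assignment: Echo crew→West site, Foxtrot crew→South site, Delta crew→North site, Sierra crew→Ridge site, Bravo crew→Harbor site, Lima crew→Central site = 101 hours.
Every other assignment is strictly worse.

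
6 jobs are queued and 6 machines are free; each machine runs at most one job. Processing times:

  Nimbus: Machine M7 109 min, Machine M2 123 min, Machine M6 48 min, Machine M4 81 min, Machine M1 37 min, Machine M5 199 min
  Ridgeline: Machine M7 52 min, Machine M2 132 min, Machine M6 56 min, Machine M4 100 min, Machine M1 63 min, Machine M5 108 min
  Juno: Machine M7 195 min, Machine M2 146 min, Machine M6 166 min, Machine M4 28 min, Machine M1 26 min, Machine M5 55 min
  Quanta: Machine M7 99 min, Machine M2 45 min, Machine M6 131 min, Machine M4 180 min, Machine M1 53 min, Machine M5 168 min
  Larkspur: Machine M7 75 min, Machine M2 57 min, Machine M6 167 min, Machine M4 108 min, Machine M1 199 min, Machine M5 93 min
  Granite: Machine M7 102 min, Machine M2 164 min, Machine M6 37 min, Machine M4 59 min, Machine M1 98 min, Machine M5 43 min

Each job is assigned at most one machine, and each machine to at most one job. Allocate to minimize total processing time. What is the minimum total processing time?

Min total: 281 min

Optimal: Nimbus→Machine M6 (48 min), Ridgeline→Machine M7 (52 min), Juno→Machine M4 (28 min), Quanta→Machine M1 (53 min), Larkspur→Machine M2 (57 min), Granite→Machine M5 (43 min) — total 48+52+28+53+57+43 = 281 min.
Next-best assignment: Nimbus→Machine M1, Ridgeline→Machine M6, Juno→Machine M4, Quanta→Machine M2, Larkspur→Machine M7, Granite→Machine M5 = 284 min.
Checked against all permutations: 281 min is optimal.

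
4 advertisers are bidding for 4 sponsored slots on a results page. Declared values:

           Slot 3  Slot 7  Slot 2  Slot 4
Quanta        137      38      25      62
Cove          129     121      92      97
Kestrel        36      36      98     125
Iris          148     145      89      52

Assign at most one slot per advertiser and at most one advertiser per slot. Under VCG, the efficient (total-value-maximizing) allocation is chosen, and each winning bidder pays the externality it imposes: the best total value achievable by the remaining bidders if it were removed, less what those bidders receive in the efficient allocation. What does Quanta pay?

Quanta pays $37.

Efficient allocation: Quanta→Slot 3 ($137), Cove→Slot 2 ($92), Kestrel→Slot 4 ($125), Iris→Slot 7 ($145); total welfare W = $499.
Quanta receives Slot 3 at value $137, so the others get W − 137 = $362.
Without Quanta: best allocation of the remaining 3 bidders over all 4 slots is Cove→Slot 3 ($129), Kestrel→Slot 4 ($125), Iris→Slot 7 ($145), total $399.
VCG payment = (others' best without Quanta) − (others' welfare with Quanta) = 399 − 362 = $37.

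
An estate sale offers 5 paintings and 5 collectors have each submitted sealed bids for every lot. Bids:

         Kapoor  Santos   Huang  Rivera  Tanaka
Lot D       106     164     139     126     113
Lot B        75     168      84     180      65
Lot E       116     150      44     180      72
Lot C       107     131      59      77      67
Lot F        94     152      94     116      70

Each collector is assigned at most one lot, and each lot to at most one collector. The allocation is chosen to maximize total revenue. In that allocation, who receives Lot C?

This is the linear assignment problem.
Optimal: Kapoor→Lot C ($107), Santos→Lot B ($168), Huang→Lot D ($139), Rivera→Lot E ($180), Tanaka→Lot F ($70) — total 107+168+139+180+70 = $664.
Row-greedy (each collector in turn takes its best remaining lot) gives $606, worse by 58.
Checked against all permutations: $664 is optimal.
Kapoor's own top lot is Lot E ($116), but forcing Kapoor→Lot E and reassigning the rest optimally gives only $654 — worse by 10.

Kapoor receives Lot C.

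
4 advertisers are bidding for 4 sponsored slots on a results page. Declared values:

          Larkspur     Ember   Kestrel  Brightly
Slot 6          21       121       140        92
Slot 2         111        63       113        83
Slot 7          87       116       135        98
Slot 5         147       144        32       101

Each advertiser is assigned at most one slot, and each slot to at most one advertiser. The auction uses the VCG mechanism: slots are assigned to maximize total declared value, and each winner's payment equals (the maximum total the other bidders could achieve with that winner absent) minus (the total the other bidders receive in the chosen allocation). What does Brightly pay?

Efficient allocation: Larkspur→Slot 2 ($111), Ember→Slot 5 ($144), Kestrel→Slot 6 ($140), Brightly→Slot 7 ($98); total welfare W = $493.
Brightly receives Slot 7 at value $98, so the others get W − 98 = $395.
Without Brightly: best allocation of the remaining 3 bidders over all 4 slots is Larkspur→Slot 5 ($147), Ember→Slot 6 ($121), Kestrel→Slot 7 ($135), total $403.
VCG payment = (others' best without Brightly) − (others' welfare with Brightly) = 403 − 395 = $8.

Brightly pays $8.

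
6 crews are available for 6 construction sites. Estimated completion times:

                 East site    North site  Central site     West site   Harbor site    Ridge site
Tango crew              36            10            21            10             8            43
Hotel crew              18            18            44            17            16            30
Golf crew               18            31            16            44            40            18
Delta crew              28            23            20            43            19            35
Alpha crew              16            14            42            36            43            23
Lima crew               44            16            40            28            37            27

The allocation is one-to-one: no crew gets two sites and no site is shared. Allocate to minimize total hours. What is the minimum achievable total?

Optimal: Tango crew→Harbor site (8 hours), Hotel crew→West site (17 hours), Golf crew→Ridge site (18 hours), Delta crew→Central site (20 hours), Alpha crew→East site (16 hours), Lima crew→North site (16 hours) — total 8+17+18+20+16+16 = 95 hours.
Next-best assignment: Tango crew→West site, Hotel crew→Harbor site, Golf crew→Ridge site, Delta crew→Central site, Alpha crew→East site, Lima crew→North site = 96 hours.

Min total: 95 hours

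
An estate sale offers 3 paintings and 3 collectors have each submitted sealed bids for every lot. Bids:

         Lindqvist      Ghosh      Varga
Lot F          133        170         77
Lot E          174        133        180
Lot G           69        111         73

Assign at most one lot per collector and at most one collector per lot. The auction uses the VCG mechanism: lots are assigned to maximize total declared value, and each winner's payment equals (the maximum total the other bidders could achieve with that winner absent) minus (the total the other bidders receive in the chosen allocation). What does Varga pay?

Efficient allocation: Lindqvist→Lot F ($133), Ghosh→Lot G ($111), Varga→Lot E ($180); total welfare W = $424.
Varga receives Lot E at value $180, so the others get W − 180 = $244.
Without Varga: best allocation of the remaining 2 bidders over all 3 lots is Lindqvist→Lot E ($174), Ghosh→Lot F ($170), total $344.
VCG payment = (others' best without Varga) − (others' welfare with Varga) = 344 − 244 = $100.

Varga pays $100.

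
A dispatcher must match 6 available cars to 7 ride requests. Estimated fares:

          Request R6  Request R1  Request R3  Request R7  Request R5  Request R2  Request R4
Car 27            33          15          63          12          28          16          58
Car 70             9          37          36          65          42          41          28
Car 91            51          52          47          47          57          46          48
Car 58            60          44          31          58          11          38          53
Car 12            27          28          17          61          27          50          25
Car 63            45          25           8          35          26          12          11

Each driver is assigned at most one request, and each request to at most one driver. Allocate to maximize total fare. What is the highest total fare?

Maximum total: $333

This is a one-to-one assignment (maximum-weight bipartite matching).
Optimal: Car 27→Request R3 ($63), Car 70→Request R7 ($65), Car 91→Request R5 ($57), Car 58→Request R4 ($53), Car 12→Request R2 ($50), Car 63→Request R6 ($45) — total 63+65+57+53+50+45 = $333.
Next-best assignment: Car 27→Request R3, Car 70→Request R7, Car 91→Request R1, Car 58→Request R4, Car 12→Request R2, Car 63→Request R6 = $328.
Swapping Car 12↔Car 58 (Car 12→Request R4 $25, Car 58→Request R2 $38) loses 40.
Checked against all permutations: $333 is optimal.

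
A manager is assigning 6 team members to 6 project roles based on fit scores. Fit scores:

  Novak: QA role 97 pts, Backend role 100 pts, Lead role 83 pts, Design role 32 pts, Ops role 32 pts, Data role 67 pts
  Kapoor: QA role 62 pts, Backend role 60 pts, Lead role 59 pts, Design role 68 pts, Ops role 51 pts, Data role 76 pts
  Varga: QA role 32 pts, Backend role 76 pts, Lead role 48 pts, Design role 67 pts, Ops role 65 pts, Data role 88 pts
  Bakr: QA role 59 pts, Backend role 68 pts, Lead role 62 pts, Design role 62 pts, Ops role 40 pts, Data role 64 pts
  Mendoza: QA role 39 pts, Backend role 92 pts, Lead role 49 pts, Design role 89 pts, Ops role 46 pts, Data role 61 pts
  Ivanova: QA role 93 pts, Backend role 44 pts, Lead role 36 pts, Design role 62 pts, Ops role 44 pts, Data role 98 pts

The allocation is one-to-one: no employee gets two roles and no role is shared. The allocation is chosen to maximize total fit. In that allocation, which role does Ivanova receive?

Treat this as an assignment problem: match each employee to one role.
Optimal: Novak→Backend role (100 pts), Kapoor→Data role (76 pts), Varga→Ops role (65 pts), Bakr→Lead role (62 pts), Mendoza→Design role (89 pts), Ivanova→QA role (93 pts) — total 100+76+65+62+89+93 = 485 pts.
Column-greedy (each role in turn goes to its best remaining employee) gives 482 pts, worse by 3.
Swapping Kapoor↔Novak (Kapoor→Backend role 60 pts, Novak→Data role 67 pts) loses 49.
Ivanova's own top role is Data role (98 pts), but forcing Ivanova→Data role and reassigning the rest optimally gives only 482 pts — worse by 3.

Ivanova receives QA role.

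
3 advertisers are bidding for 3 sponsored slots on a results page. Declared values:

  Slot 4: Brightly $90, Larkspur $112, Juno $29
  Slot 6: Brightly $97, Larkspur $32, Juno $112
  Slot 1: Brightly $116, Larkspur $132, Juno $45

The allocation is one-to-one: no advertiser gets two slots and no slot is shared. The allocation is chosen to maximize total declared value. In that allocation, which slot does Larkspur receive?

Larkspur receives Slot 4.

Optimal: Brightly→Slot 1 ($116), Larkspur→Slot 4 ($112), Juno→Slot 6 ($112) — total 116+112+112 = $340.
Max-entry greedy (repeatedly take the single best remaining cell) gives $334, worse by 6.
Next-best assignment: Brightly→Slot 4, Larkspur→Slot 1, Juno→Slot 6 = $334.
Larkspur's own top slot is Slot 1 ($132), but forcing Larkspur→Slot 1 and reassigning the rest optimally gives only $334 — worse by 6.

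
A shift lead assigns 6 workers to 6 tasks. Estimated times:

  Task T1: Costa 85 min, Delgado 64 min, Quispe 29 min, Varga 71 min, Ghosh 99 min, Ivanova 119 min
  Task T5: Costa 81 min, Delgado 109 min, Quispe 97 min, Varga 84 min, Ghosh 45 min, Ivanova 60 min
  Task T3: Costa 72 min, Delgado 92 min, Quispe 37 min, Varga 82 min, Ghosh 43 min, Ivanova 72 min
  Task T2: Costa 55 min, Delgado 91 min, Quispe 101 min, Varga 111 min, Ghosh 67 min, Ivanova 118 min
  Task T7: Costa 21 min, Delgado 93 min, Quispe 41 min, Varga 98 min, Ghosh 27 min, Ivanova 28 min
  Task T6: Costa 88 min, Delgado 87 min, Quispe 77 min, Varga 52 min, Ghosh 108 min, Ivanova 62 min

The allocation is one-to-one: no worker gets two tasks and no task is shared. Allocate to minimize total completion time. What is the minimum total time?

Treat this as an assignment problem: match each worker to one task.
Optimal: Costa→Task T2 (55 min), Delgado→Task T1 (64 min), Quispe→Task T3 (37 min), Varga→Task T6 (52 min), Ghosh→Task T5 (45 min), Ivanova→Task T7 (28 min) — total 55+64+37+52+45+28 = 281 min.
Min-entry greedy (repeatedly take the single cheapest remaining cell) gives 296 min, worse by 15.
Next-best assignment: Costa→Task T2, Delgado→Task T1, Quispe→Task T3, Varga→Task T6, Ghosh→Task T7, Ivanova→Task T5 = 295 min.

Min total: 281 min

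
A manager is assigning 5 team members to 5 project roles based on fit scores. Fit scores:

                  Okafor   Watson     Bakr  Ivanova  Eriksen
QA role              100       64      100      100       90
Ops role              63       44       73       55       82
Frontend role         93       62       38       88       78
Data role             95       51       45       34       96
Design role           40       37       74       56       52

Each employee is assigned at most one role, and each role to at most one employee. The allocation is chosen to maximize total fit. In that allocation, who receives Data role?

Okafor receives Data role.

This is the linear assignment problem.
Optimal: Okafor→Data role (95 pts), Watson→Frontend role (62 pts), Bakr→Design role (74 pts), Ivanova→QA role (100 pts), Eriksen→Ops role (82 pts) — total 95+62+74+100+82 = 413 pts.
Row-greedy (each employee in turn takes its best remaining role) gives 387 pts, worse by 26.
Checked against all permutations: 413 pts is optimal.
Okafor's own top role is QA role (100 pts), but forcing Okafor→QA role and reassigning the rest optimally gives only 402 pts — worse by 11.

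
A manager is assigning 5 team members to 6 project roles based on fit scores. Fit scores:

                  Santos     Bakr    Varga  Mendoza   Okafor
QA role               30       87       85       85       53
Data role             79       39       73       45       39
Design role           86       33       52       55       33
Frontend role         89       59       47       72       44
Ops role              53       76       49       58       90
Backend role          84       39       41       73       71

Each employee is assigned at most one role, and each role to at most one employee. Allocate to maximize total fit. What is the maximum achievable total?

Maximum total: 412 pts

Treat this as an assignment problem: match each employee to one role.
Optimal: Santos→Frontend role (89 pts), Bakr→QA role (87 pts), Varga→Data role (73 pts), Mendoza→Backend role (73 pts), Okafor→Ops role (90 pts) — total 89+87+73+73+90 = 412 pts.
Column-greedy (each role in turn goes to its best remaining employee) gives 358 pts, worse by 54.
Next-best assignment: Santos→Design role, Bakr→QA role, Varga→Data role, Mendoza→Backend role, Okafor→Ops role = 409 pts.
Swapping Mendoza↔Varga (Mendoza→Data role 45 pts, Varga→Backend role 41 pts) loses 60.
No other one-to-one assignment exceeds 412 pts.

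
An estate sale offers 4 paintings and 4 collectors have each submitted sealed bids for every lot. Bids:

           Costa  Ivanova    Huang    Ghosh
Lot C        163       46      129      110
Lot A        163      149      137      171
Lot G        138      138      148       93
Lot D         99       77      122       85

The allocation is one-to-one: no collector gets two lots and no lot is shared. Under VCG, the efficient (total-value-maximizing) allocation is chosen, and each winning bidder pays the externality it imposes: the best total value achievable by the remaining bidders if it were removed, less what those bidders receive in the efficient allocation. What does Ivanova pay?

Ivanova pays $26.

Efficient allocation: Costa→Lot C ($163), Ivanova→Lot G ($138), Huang→Lot D ($122), Ghosh→Lot A ($171); total welfare W = $594.
Ivanova receives Lot G at value $138, so the others get W − 138 = $456.
Without Ivanova: best allocation of the remaining 3 bidders over all 4 lots is Costa→Lot C ($163), Huang→Lot G ($148), Ghosh→Lot A ($171), total $482.
VCG payment = (others' best without Ivanova) − (others' welfare with Ivanova) = 482 − 456 = $26.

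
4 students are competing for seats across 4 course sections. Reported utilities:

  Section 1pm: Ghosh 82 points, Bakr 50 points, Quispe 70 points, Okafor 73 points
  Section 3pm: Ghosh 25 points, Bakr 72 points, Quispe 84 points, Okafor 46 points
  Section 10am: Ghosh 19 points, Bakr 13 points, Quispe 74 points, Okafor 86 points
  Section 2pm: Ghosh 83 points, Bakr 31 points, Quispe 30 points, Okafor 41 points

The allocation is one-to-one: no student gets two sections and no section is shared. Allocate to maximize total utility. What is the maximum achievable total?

This is a one-to-one assignment (maximum-weight bipartite matching).
Optimal: Ghosh→Section 2pm (83 points), Bakr→Section 3pm (72 points), Quispe→Section 1pm (70 points), Okafor→Section 10am (86 points) — total 83+72+70+86 = 311 points.
Next-best assignment: Ghosh→Section 2pm, Bakr→Section 1pm, Quispe→Section 3pm, Okafor→Section 10am = 303 points.
Every other assignment is strictly worse.

Maximum total: 311 points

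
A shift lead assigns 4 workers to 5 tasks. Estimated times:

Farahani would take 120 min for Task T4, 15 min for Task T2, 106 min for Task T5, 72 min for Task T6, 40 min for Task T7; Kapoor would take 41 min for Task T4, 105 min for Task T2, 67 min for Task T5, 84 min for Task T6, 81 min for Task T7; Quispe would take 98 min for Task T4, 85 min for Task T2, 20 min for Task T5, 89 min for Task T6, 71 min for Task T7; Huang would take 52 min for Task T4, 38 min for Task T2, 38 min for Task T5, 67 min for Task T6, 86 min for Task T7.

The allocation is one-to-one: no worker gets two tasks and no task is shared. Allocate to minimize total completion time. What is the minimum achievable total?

Minimum total: 139 min

Optimal: Farahani→Task T7 (40 min), Kapoor→Task T4 (41 min), Quispe→Task T5 (20 min), Huang→Task T2 (38 min) — total 40+41+20+38 = 139 min.
Next-best assignment: Farahani→Task T2, Kapoor→Task T4, Quispe→Task T5, Huang→Task T6 = 143 min.
Checked against all permutations: 139 min is optimal.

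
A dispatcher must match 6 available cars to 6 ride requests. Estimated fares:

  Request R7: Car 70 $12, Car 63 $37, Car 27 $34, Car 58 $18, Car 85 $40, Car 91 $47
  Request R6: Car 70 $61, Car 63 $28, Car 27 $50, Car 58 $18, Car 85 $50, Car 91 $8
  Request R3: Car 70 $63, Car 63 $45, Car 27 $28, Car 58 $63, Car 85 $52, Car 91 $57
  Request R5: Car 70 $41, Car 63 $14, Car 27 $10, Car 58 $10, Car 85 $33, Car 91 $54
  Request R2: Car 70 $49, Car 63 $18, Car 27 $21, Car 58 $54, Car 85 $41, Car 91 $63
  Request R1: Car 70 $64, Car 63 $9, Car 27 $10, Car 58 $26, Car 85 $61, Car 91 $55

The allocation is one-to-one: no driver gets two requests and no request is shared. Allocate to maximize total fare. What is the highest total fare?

Maximum total: $319

Optimal: Car 70→Request R3 ($63), Car 63→Request R7 ($37), Car 27→Request R6 ($50), Car 58→Request R2 ($54), Car 85→Request R1 ($61), Car 91→Request R5 ($54) — total 63+37+50+54+61+54 = $319.
Max-entry greedy (repeatedly take the single best remaining cell) gives $294, worse by 25.
Swapping Car 58↔Car 63 (Car 58→Request R7 $18, Car 63→Request R2 $18) loses 55.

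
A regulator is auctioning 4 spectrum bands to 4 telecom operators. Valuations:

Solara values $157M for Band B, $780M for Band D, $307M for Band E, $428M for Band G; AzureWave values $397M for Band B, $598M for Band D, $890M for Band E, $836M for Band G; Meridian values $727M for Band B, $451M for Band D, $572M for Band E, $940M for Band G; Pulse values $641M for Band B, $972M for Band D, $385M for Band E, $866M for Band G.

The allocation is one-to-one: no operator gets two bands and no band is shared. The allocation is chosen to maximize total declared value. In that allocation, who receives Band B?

Optimal: Solara→Band D ($780M), AzureWave→Band E ($890M), Meridian→Band B ($727M), Pulse→Band G ($866M) — total 780+890+727+866 = $3263M.
Row-greedy (each operator in turn takes its best remaining band) gives $3251M, worse by 12.
Next-best assignment: Solara→Band D, AzureWave→Band E, Meridian→Band G, Pulse→Band B = $3251M.
Swapping Meridian↔AzureWave (Meridian→Band E $572M, AzureWave→Band B $397M) loses 648.
No other one-to-one assignment exceeds $3263M.
Meridian's own top band is Band G ($940M), but forcing Meridian→Band G and reassigning the rest optimally gives only $3251M — worse by 12.

Meridian receives Band B.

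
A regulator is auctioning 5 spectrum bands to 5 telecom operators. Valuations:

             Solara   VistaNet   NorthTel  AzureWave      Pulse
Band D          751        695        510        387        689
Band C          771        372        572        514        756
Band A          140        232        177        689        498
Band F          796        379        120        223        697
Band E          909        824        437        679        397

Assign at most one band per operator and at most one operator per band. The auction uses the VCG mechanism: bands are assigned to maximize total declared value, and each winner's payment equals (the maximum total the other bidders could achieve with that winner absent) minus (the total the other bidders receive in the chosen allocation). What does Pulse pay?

Efficient allocation: Solara→Band F ($796M), VistaNet→Band E ($824M), NorthTel→Band D ($510M), AzureWave→Band A ($689M), Pulse→Band C ($756M); total welfare W = $3575M.
Pulse receives Band C at value $756M, so the others get W − 756 = $2819M.
Without Pulse: best allocation of the remaining 4 bidders over all 5 bands is Solara→Band F ($796M), VistaNet→Band E ($824M), NorthTel→Band C ($572M), AzureWave→Band A ($689M), total $2881M.
VCG payment = (others' best without Pulse) − (others' welfare with Pulse) = 2881 − 2819 = $62M.

Pulse pays $62M.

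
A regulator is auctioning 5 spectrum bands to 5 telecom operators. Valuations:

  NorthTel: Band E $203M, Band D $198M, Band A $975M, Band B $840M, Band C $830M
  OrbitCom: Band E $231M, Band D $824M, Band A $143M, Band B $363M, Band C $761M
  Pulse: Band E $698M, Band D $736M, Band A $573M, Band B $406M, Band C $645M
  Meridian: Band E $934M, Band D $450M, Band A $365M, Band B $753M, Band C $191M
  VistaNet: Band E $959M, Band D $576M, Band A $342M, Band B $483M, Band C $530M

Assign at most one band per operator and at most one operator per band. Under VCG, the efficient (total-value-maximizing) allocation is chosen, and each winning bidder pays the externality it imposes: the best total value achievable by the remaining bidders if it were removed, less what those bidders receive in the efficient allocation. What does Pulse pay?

Pulse pays $63M.

Efficient allocation: NorthTel→Band A ($975M), OrbitCom→Band C ($761M), Pulse→Band D ($736M), Meridian→Band B ($753M), VistaNet→Band E ($959M); total welfare W = $4184M.
Pulse receives Band D at value $736M, so the others get W − 736 = $3448M.
Without Pulse: best allocation of the remaining 4 bidders over all 5 bands is NorthTel→Band A ($975M), OrbitCom→Band D ($824M), Meridian→Band B ($753M), VistaNet→Band E ($959M), total $3511M.
VCG payment = (others' best without Pulse) − (others' welfare with Pulse) = 3511 − 3448 = $63M.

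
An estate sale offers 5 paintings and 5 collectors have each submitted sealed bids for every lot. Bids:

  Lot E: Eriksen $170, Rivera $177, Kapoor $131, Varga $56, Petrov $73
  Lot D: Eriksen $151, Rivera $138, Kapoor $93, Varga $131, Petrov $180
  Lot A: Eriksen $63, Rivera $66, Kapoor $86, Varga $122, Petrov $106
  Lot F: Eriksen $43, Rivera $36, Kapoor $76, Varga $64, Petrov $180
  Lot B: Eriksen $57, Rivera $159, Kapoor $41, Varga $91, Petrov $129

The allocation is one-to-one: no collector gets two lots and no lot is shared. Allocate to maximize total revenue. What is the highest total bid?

Treat this as an assignment problem: match each collector to one lot.
Optimal: Eriksen→Lot D ($151), Rivera→Lot B ($159), Kapoor→Lot E ($131), Varga→Lot A ($122), Petrov→Lot F ($180) — total 151+159+131+122+180 = $743.
Row-greedy (each collector in turn takes its best remaining lot) gives $724, worse by 19.
Next-best assignment: Eriksen→Lot E, Rivera→Lot B, Kapoor→Lot A, Varga→Lot D, Petrov→Lot F = $726.
Checked against all permutations: $743 is optimal.

Maximum total: $743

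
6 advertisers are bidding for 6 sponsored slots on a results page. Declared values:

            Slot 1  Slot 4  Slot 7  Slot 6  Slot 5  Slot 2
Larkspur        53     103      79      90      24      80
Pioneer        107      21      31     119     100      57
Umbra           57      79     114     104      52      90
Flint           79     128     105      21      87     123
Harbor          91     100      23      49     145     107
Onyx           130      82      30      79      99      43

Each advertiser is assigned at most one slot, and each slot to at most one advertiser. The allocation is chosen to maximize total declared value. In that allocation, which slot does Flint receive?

Optimal: Larkspur→Slot 4 ($103), Pioneer→Slot 6 ($119), Umbra→Slot 7 ($114), Flint→Slot 2 ($123), Harbor→Slot 5 ($145), Onyx→Slot 1 ($130) — total 103+119+114+123+145+130 = $734.
Column-greedy (each slot in turn goes to its best remaining advertiser) gives $716, worse by 18.
Flint's own top slot is Slot 4 ($128), but forcing Flint→Slot 4 and reassigning the rest optimally gives only $716 — worse by 18.

Flint receives Slot 2.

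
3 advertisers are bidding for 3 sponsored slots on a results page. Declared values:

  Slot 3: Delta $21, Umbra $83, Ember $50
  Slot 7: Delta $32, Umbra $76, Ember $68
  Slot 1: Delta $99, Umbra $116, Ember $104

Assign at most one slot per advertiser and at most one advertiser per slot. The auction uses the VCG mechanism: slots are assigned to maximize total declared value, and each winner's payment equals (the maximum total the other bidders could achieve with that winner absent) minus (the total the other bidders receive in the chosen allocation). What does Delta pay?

Delta pays $36.

Efficient allocation: Delta→Slot 1 ($99), Umbra→Slot 3 ($83), Ember→Slot 7 ($68); total welfare W = $250.
Delta receives Slot 1 at value $99, so the others get W − 99 = $151.
Without Delta: best allocation of the remaining 2 bidders over all 3 slots is Umbra→Slot 3 ($83), Ember→Slot 1 ($104), total $187.
VCG payment = (others' best without Delta) − (others' welfare with Delta) = 187 − 151 = $36.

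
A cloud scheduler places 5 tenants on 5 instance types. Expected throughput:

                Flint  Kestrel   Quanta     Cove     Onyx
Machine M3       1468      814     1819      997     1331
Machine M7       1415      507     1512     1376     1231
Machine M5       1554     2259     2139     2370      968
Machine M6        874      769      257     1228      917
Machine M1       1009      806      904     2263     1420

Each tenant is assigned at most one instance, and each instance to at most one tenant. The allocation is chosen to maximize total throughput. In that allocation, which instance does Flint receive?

Optimal: Flint→Machine M7 (1415 ops/s), Kestrel→Machine M5 (2259 ops/s), Quanta→Machine M3 (1819 ops/s), Cove→Machine M1 (2263 ops/s), Onyx→Machine M6 (917 ops/s) — total 1415+2259+1819+2263+917 = 8673 ops/s.
Max-entry greedy (repeatedly take the single best remaining cell) gives 7793 ops/s, worse by 880.
Flint's own top instance is Machine M5 (1554 ops/s), but forcing Flint→Machine M5 and reassigning the rest optimally gives only 7636 ops/s — worse by 1037.

Flint receives Machine M7.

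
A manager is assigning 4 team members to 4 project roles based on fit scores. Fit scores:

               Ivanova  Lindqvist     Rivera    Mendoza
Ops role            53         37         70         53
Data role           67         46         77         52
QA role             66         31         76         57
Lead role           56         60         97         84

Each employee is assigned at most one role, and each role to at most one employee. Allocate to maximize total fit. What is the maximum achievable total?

Optimal: Ivanova→QA role (66 pts), Lindqvist→Data role (46 pts), Rivera→Ops role (70 pts), Mendoza→Lead role (84 pts) — total 66+46+70+84 = 266 pts.
Column-greedy (each role in turn goes to its best remaining employee) gives 254 pts, worse by 12.

Maximum total: 266 pts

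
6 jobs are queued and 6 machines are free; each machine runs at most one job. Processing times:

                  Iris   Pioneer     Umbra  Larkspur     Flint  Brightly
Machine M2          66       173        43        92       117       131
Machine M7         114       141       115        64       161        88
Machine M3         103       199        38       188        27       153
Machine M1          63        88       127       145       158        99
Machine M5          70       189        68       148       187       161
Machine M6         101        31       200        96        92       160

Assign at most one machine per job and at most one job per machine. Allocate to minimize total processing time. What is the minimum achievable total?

Minimum total: 334 min

Treat this as an assignment problem: match each job to one machine.
Optimal: Iris→Machine M5 (70 min), Pioneer→Machine M6 (31 min), Umbra→Machine M2 (43 min), Larkspur→Machine M7 (64 min), Flint→Machine M3 (27 min), Brightly→Machine M1 (99 min) — total 70+31+43+64+27+99 = 334 min.
Min-entry greedy (repeatedly take the single cheapest remaining cell) gives 389 min, worse by 55.
Checked against all permutations: 334 min is optimal.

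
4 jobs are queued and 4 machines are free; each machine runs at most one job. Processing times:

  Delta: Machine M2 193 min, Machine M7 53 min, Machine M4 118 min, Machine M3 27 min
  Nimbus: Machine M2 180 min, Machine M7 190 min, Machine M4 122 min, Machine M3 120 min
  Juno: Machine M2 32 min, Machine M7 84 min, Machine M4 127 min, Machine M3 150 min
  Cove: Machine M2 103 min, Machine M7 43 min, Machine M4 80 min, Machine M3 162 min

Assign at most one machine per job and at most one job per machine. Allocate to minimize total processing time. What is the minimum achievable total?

Optimal: Delta→Machine M3 (27 min), Nimbus→Machine M4 (122 min), Juno→Machine M2 (32 min), Cove→Machine M7 (43 min) — total 27+122+32+43 = 224 min.
Column-greedy (each machine in turn goes to its cheapest remaining job) gives 313 min, worse by 89.

Min total: 224 min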